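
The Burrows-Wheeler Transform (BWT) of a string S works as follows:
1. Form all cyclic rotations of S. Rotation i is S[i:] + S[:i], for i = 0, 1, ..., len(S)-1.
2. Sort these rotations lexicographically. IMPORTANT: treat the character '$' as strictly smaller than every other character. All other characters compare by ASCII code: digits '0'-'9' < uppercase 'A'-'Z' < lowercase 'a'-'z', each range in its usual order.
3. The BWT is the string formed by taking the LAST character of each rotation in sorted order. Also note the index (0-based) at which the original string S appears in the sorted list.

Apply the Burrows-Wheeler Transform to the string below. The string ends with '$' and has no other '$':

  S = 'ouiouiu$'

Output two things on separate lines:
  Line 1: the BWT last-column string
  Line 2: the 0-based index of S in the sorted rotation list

All 8 rotations (rotation i = S[i:]+S[:i]):
  rot[0] = ouiouiu$
  rot[1] = uiouiu$o
  rot[2] = iouiu$ou
  rot[3] = ouiu$oui
  rot[4] = uiu$ouio
  rot[5] = iu$ouiou
  rot[6] = u$ouioui
  rot[7] = $ouiouiu
Sorted (with $ < everything):
  sorted[0] = $ouiouiu  (last char: 'u')
  sorted[1] = iouiu$ou  (last char: 'u')
  sorted[2] = iu$ouiou  (last char: 'u')
  sorted[3] = ouiouiu$  (last char: '$')
  sorted[4] = ouiu$oui  (last char: 'i')
  sorted[5] = u$ouioui  (last char: 'i')
  sorted[6] = uiouiu$o  (last char: 'o')
  sorted[7] = uiu$ouio  (last char: 'o')
Last column: uuu$iioo
Original string S is at sorted index 3

Answer: uuu$iioo
3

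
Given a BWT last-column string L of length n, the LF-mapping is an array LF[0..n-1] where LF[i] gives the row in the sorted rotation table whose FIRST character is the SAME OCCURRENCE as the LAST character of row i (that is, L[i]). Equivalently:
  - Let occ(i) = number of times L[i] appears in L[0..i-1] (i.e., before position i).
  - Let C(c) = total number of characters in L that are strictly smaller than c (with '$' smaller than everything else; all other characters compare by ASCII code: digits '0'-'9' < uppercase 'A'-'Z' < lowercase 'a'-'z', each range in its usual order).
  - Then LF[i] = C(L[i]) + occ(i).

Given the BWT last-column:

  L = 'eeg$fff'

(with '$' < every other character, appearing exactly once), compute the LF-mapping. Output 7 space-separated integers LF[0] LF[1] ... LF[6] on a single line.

Answer: 1 2 6 0 3 4 5

Derivation:
Char counts: '$':1, 'e':2, 'f':3, 'g':1
C (first-col start): C('$')=0, C('e')=1, C('f')=3, C('g')=6
L[0]='e': occ=0, LF[0]=C('e')+0=1+0=1
L[1]='e': occ=1, LF[1]=C('e')+1=1+1=2
L[2]='g': occ=0, LF[2]=C('g')+0=6+0=6
L[3]='$': occ=0, LF[3]=C('$')+0=0+0=0
L[4]='f': occ=0, LF[4]=C('f')+0=3+0=3
L[5]='f': occ=1, LF[5]=C('f')+1=3+1=4
L[6]='f': occ=2, LF[6]=C('f')+2=3+2=5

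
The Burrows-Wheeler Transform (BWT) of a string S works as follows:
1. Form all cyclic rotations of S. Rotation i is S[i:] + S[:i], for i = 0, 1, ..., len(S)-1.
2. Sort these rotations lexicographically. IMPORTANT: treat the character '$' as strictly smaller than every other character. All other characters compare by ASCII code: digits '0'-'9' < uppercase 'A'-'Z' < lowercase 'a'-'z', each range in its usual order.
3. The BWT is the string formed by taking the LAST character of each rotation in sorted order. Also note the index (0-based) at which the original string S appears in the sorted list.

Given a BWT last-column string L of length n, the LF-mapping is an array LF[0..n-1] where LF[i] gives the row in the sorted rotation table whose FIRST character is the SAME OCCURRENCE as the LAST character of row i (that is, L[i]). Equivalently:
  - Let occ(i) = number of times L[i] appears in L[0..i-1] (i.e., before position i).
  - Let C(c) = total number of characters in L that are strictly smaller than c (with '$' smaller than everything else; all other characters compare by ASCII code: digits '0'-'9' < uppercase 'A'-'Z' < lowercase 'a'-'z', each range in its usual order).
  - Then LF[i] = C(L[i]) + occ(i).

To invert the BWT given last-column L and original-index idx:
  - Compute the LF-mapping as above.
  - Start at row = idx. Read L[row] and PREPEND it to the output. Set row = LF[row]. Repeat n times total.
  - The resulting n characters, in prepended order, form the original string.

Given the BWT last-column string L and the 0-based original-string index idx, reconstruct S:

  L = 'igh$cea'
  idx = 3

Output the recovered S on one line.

LF mapping: 6 4 5 0 2 3 1
Walk LF starting at row 3, prepending L[row]:
  step 1: row=3, L[3]='$', prepend. Next row=LF[3]=0
  step 2: row=0, L[0]='i', prepend. Next row=LF[0]=6
  step 3: row=6, L[6]='a', prepend. Next row=LF[6]=1
  step 4: row=1, L[1]='g', prepend. Next row=LF[1]=4
  step 5: row=4, L[4]='c', prepend. Next row=LF[4]=2
  step 6: row=2, L[2]='h', prepend. Next row=LF[2]=5
  step 7: row=5, L[5]='e', prepend. Next row=LF[5]=3
Reversed output: ehcgai$

Answer: ehcgai$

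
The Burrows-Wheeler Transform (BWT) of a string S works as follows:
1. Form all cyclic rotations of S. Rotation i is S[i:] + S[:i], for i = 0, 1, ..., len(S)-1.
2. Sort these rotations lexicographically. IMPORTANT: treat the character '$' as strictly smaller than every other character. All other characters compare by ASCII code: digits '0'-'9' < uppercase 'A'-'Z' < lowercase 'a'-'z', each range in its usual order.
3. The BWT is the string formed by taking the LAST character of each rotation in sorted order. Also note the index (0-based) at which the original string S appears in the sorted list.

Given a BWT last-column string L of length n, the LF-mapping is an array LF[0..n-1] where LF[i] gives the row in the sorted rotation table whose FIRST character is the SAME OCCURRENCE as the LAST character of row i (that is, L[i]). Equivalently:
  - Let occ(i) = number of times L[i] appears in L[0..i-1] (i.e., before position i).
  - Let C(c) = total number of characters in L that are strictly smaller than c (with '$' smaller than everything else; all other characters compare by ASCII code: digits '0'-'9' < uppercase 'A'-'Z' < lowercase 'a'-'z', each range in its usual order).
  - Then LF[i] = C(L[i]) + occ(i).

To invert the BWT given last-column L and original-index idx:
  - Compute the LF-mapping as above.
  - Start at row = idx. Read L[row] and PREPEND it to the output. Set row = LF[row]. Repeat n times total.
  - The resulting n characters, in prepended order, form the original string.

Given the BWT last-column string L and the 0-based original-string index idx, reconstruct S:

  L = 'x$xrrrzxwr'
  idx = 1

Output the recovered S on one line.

LF mapping: 6 0 7 1 2 3 9 8 5 4
Walk LF starting at row 1, prepending L[row]:
  step 1: row=1, L[1]='$', prepend. Next row=LF[1]=0
  step 2: row=0, L[0]='x', prepend. Next row=LF[0]=6
  step 3: row=6, L[6]='z', prepend. Next row=LF[6]=9
  step 4: row=9, L[9]='r', prepend. Next row=LF[9]=4
  step 5: row=4, L[4]='r', prepend. Next row=LF[4]=2
  step 6: row=2, L[2]='x', prepend. Next row=LF[2]=7
  step 7: row=7, L[7]='x', prepend. Next row=LF[7]=8
  step 8: row=8, L[8]='w', prepend. Next row=LF[8]=5
  step 9: row=5, L[5]='r', prepend. Next row=LF[5]=3
  step 10: row=3, L[3]='r', prepend. Next row=LF[3]=1
Reversed output: rrwxxrrzx$

Answer: rrwxxrrzx$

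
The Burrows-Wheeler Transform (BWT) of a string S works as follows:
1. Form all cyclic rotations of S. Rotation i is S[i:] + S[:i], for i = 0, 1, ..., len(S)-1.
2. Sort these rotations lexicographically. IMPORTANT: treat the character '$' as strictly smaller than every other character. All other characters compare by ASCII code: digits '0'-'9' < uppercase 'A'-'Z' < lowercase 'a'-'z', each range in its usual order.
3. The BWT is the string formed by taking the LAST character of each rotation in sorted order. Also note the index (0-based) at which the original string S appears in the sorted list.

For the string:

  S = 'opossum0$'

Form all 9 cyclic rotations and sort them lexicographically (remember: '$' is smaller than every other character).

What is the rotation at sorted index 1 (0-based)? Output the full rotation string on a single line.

All 9 rotations (rotation i = S[i:]+S[:i]):
  rot[0] = opossum0$
  rot[1] = possum0$o
  rot[2] = ossum0$op
  rot[3] = ssum0$opo
  rot[4] = sum0$opos
  rot[5] = um0$oposs
  rot[6] = m0$opossu
  rot[7] = 0$opossum
  rot[8] = $opossum0
Sorted (with $ < everything):
  sorted[0] = $opossum0
  sorted[1] = 0$opossum
  sorted[2] = m0$opossu
  sorted[3] = opossum0$
  sorted[4] = ossum0$op
  sorted[5] = possum0$o
  sorted[6] = ssum0$opo
  sorted[7] = sum0$opos
  sorted[8] = um0$oposs
sorted[1] = 0$opossum

Answer: 0$opossum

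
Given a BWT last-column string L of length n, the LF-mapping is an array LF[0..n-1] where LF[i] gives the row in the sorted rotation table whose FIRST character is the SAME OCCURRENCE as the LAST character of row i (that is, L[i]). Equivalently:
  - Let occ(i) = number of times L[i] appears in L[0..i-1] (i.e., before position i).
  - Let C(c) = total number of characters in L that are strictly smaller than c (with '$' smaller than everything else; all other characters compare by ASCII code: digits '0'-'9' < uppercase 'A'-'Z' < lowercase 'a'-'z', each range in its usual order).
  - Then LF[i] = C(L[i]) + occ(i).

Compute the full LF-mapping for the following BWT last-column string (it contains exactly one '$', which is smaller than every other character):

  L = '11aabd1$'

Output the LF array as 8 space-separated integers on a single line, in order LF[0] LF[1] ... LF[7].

Char counts: '$':1, '1':3, 'a':2, 'b':1, 'd':1
C (first-col start): C('$')=0, C('1')=1, C('a')=4, C('b')=6, C('d')=7
L[0]='1': occ=0, LF[0]=C('1')+0=1+0=1
L[1]='1': occ=1, LF[1]=C('1')+1=1+1=2
L[2]='a': occ=0, LF[2]=C('a')+0=4+0=4
L[3]='a': occ=1, LF[3]=C('a')+1=4+1=5
L[4]='b': occ=0, LF[4]=C('b')+0=6+0=6
L[5]='d': occ=0, LF[5]=C('d')+0=7+0=7
L[6]='1': occ=2, LF[6]=C('1')+2=1+2=3
L[7]='$': occ=0, LF[7]=C('$')+0=0+0=0

Answer: 1 2 4 5 6 7 3 0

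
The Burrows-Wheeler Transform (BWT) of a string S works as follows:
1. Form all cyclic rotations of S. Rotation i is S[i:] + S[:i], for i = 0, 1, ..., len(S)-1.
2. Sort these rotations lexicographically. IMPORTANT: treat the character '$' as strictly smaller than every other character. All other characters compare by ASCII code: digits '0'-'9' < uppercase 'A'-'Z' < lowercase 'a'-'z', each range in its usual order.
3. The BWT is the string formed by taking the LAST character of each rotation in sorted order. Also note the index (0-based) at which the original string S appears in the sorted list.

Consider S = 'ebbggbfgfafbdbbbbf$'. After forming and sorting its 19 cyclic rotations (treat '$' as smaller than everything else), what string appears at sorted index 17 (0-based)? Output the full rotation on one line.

All 19 rotations (rotation i = S[i:]+S[:i]):
  rot[0] = ebbggbfgfafbdbbbbf$
  rot[1] = bbggbfgfafbdbbbbf$e
  rot[2] = bggbfgfafbdbbbbf$eb
  rot[3] = ggbfgfafbdbbbbf$ebb
  rot[4] = gbfgfafbdbbbbf$ebbg
  rot[5] = bfgfafbdbbbbf$ebbgg
  rot[6] = fgfafbdbbbbf$ebbggb
  rot[7] = gfafbdbbbbf$ebbggbf
  rot[8] = fafbdbbbbf$ebbggbfg
  rot[9] = afbdbbbbf$ebbggbfgf
  rot[10] = fbdbbbbf$ebbggbfgfa
  rot[11] = bdbbbbf$ebbggbfgfaf
  rot[12] = dbbbbf$ebbggbfgfafb
  rot[13] = bbbbf$ebbggbfgfafbd
  rot[14] = bbbf$ebbggbfgfafbdb
  rot[15] = bbf$ebbggbfgfafbdbb
  rot[16] = bf$ebbggbfgfafbdbbb
  rot[17] = f$ebbggbfgfafbdbbbb
  rot[18] = $ebbggbfgfafbdbbbbf
Sorted (with $ < everything):
  sorted[0] = $ebbggbfgfafbdbbbbf
  sorted[1] = afbdbbbbf$ebbggbfgf
  sorted[2] = bbbbf$ebbggbfgfafbd
  sorted[3] = bbbf$ebbggbfgfafbdb
  sorted[4] = bbf$ebbggbfgfafbdbb
  sorted[5] = bbggbfgfafbdbbbbf$e
  sorted[6] = bdbbbbf$ebbggbfgfaf
  sorted[7] = bf$ebbggbfgfafbdbbb
  sorted[8] = bfgfafbdbbbbf$ebbgg
  sorted[9] = bggbfgfafbdbbbbf$eb
  sorted[10] = dbbbbf$ebbggbfgfafb
  sorted[11] = ebbggbfgfafbdbbbbf$
  sorted[12] = f$ebbggbfgfafbdbbbb
  sorted[13] = fafbdbbbbf$ebbggbfg
  sorted[14] = fbdbbbbf$ebbggbfgfa
  sorted[15] = fgfafbdbbbbf$ebbggb
  sorted[16] = gbfgfafbdbbbbf$ebbg
  sorted[17] = gfafbdbbbbf$ebbggbf
  sorted[18] = ggbfgfafbdbbbbf$ebb
sorted[17] = gfafbdbbbbf$ebbggbf

Answer: gfafbdbbbbf$ebbggbf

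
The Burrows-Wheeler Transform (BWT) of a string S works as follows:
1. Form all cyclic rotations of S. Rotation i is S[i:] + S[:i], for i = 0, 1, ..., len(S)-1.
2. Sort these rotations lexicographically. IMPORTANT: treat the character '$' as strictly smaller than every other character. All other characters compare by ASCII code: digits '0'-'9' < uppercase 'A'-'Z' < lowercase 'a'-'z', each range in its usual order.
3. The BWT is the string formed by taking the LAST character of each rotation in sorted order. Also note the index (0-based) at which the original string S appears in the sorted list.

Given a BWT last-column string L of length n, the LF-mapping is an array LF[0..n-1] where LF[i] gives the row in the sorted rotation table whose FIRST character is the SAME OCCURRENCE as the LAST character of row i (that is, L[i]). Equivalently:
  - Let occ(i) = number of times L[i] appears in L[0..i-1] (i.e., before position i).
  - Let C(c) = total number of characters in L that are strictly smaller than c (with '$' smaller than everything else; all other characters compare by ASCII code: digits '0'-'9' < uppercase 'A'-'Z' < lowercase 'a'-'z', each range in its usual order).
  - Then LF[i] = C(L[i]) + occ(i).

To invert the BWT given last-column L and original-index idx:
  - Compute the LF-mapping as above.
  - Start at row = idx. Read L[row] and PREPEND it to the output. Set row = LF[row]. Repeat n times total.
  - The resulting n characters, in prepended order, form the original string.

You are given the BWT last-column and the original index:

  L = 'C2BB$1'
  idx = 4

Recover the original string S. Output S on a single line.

Answer: BB21C$

Derivation:
LF mapping: 5 2 3 4 0 1
Walk LF starting at row 4, prepending L[row]:
  step 1: row=4, L[4]='$', prepend. Next row=LF[4]=0
  step 2: row=0, L[0]='C', prepend. Next row=LF[0]=5
  step 3: row=5, L[5]='1', prepend. Next row=LF[5]=1
  step 4: row=1, L[1]='2', prepend. Next row=LF[1]=2
  step 5: row=2, L[2]='B', prepend. Next row=LF[2]=3
  step 6: row=3, L[3]='B', prepend. Next row=LF[3]=4
Reversed output: BB21C$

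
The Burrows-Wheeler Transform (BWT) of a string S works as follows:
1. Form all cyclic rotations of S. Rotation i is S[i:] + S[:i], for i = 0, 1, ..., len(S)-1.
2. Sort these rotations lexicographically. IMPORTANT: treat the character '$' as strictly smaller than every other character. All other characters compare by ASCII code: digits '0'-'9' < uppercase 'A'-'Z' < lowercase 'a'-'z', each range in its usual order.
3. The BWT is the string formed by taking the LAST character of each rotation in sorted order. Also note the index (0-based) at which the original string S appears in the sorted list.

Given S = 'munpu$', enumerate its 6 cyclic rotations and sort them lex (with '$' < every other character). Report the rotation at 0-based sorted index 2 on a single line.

Answer: npu$mu

Derivation:
All 6 rotations (rotation i = S[i:]+S[:i]):
  rot[0] = munpu$
  rot[1] = unpu$m
  rot[2] = npu$mu
  rot[3] = pu$mun
  rot[4] = u$munp
  rot[5] = $munpu
Sorted (with $ < everything):
  sorted[0] = $munpu
  sorted[1] = munpu$
  sorted[2] = npu$mu
  sorted[3] = pu$mun
  sorted[4] = u$munp
  sorted[5] = unpu$m
sorted[2] = npu$mu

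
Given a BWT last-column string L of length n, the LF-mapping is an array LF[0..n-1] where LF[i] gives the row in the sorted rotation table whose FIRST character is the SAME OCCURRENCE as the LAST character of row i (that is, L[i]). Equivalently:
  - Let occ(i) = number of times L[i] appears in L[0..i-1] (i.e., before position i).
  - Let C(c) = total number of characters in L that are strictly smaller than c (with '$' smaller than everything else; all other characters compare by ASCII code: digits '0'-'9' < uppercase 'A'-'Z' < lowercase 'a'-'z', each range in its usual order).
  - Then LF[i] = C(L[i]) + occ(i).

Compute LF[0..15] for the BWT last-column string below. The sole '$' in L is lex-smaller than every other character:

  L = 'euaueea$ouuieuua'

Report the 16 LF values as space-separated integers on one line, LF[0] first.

Answer: 4 10 1 11 5 6 2 0 9 12 13 8 7 14 15 3

Derivation:
Char counts: '$':1, 'a':3, 'e':4, 'i':1, 'o':1, 'u':6
C (first-col start): C('$')=0, C('a')=1, C('e')=4, C('i')=8, C('o')=9, C('u')=10
L[0]='e': occ=0, LF[0]=C('e')+0=4+0=4
L[1]='u': occ=0, LF[1]=C('u')+0=10+0=10
L[2]='a': occ=0, LF[2]=C('a')+0=1+0=1
L[3]='u': occ=1, LF[3]=C('u')+1=10+1=11
L[4]='e': occ=1, LF[4]=C('e')+1=4+1=5
L[5]='e': occ=2, LF[5]=C('e')+2=4+2=6
L[6]='a': occ=1, LF[6]=C('a')+1=1+1=2
L[7]='$': occ=0, LF[7]=C('$')+0=0+0=0
L[8]='o': occ=0, LF[8]=C('o')+0=9+0=9
L[9]='u': occ=2, LF[9]=C('u')+2=10+2=12
L[10]='u': occ=3, LF[10]=C('u')+3=10+3=13
L[11]='i': occ=0, LF[11]=C('i')+0=8+0=8
L[12]='e': occ=3, LF[12]=C('e')+3=4+3=7
L[13]='u': occ=4, LF[13]=C('u')+4=10+4=14
L[14]='u': occ=5, LF[14]=C('u')+5=10+5=15
L[15]='a': occ=2, LF[15]=C('a')+2=1+2=3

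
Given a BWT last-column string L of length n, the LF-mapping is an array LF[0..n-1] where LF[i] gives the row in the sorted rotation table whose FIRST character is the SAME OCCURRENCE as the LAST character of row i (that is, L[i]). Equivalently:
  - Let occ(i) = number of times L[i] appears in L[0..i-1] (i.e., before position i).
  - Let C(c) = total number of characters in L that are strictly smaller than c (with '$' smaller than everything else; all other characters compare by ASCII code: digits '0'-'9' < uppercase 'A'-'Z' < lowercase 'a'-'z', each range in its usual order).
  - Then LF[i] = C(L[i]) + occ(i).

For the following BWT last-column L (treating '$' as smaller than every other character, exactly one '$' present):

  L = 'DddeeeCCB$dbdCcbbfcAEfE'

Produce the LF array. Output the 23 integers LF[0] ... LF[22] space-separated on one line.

Answer: 6 14 15 18 19 20 3 4 2 0 16 9 17 5 12 10 11 21 13 1 7 22 8

Derivation:
Char counts: '$':1, 'A':1, 'B':1, 'C':3, 'D':1, 'E':2, 'b':3, 'c':2, 'd':4, 'e':3, 'f':2
C (first-col start): C('$')=0, C('A')=1, C('B')=2, C('C')=3, C('D')=6, C('E')=7, C('b')=9, C('c')=12, C('d')=14, C('e')=18, C('f')=21
L[0]='D': occ=0, LF[0]=C('D')+0=6+0=6
L[1]='d': occ=0, LF[1]=C('d')+0=14+0=14
L[2]='d': occ=1, LF[2]=C('d')+1=14+1=15
L[3]='e': occ=0, LF[3]=C('e')+0=18+0=18
L[4]='e': occ=1, LF[4]=C('e')+1=18+1=19
L[5]='e': occ=2, LF[5]=C('e')+2=18+2=20
L[6]='C': occ=0, LF[6]=C('C')+0=3+0=3
L[7]='C': occ=1, LF[7]=C('C')+1=3+1=4
L[8]='B': occ=0, LF[8]=C('B')+0=2+0=2
L[9]='$': occ=0, LF[9]=C('$')+0=0+0=0
L[10]='d': occ=2, LF[10]=C('d')+2=14+2=16
L[11]='b': occ=0, LF[11]=C('b')+0=9+0=9
L[12]='d': occ=3, LF[12]=C('d')+3=14+3=17
L[13]='C': occ=2, LF[13]=C('C')+2=3+2=5
L[14]='c': occ=0, LF[14]=C('c')+0=12+0=12
L[15]='b': occ=1, LF[15]=C('b')+1=9+1=10
L[16]='b': occ=2, LF[16]=C('b')+2=9+2=11
L[17]='f': occ=0, LF[17]=C('f')+0=21+0=21
L[18]='c': occ=1, LF[18]=C('c')+1=12+1=13
L[19]='A': occ=0, LF[19]=C('A')+0=1+0=1
L[20]='E': occ=0, LF[20]=C('E')+0=7+0=7
L[21]='f': occ=1, LF[21]=C('f')+1=21+1=22
L[22]='E': occ=1, LF[22]=C('E')+1=7+1=8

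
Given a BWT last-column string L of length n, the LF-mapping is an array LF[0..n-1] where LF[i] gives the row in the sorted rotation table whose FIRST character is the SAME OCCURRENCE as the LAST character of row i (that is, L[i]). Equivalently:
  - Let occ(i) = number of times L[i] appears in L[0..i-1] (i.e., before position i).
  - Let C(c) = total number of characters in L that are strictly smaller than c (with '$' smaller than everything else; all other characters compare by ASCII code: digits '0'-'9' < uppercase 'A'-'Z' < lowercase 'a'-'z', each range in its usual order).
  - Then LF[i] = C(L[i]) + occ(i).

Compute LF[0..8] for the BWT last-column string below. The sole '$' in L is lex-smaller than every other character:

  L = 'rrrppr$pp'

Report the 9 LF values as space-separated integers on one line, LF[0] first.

Char counts: '$':1, 'p':4, 'r':4
C (first-col start): C('$')=0, C('p')=1, C('r')=5
L[0]='r': occ=0, LF[0]=C('r')+0=5+0=5
L[1]='r': occ=1, LF[1]=C('r')+1=5+1=6
L[2]='r': occ=2, LF[2]=C('r')+2=5+2=7
L[3]='p': occ=0, LF[3]=C('p')+0=1+0=1
L[4]='p': occ=1, LF[4]=C('p')+1=1+1=2
L[5]='r': occ=3, LF[5]=C('r')+3=5+3=8
L[6]='$': occ=0, LF[6]=C('$')+0=0+0=0
L[7]='p': occ=2, LF[7]=C('p')+2=1+2=3
L[8]='p': occ=3, LF[8]=C('p')+3=1+3=4

Answer: 5 6 7 1 2 8 0 3 4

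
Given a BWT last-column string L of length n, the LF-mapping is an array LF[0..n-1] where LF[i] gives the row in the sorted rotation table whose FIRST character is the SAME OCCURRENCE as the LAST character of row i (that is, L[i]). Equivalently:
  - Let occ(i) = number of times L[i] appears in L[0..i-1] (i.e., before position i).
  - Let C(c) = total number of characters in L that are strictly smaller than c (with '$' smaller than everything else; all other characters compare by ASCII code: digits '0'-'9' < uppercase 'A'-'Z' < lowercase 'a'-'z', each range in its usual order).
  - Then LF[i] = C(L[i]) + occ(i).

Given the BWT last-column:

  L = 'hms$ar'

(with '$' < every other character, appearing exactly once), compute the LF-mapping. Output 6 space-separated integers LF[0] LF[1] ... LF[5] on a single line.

Char counts: '$':1, 'a':1, 'h':1, 'm':1, 'r':1, 's':1
C (first-col start): C('$')=0, C('a')=1, C('h')=2, C('m')=3, C('r')=4, C('s')=5
L[0]='h': occ=0, LF[0]=C('h')+0=2+0=2
L[1]='m': occ=0, LF[1]=C('m')+0=3+0=3
L[2]='s': occ=0, LF[2]=C('s')+0=5+0=5
L[3]='$': occ=0, LF[3]=C('$')+0=0+0=0
L[4]='a': occ=0, LF[4]=C('a')+0=1+0=1
L[5]='r': occ=0, LF[5]=C('r')+0=4+0=4

Answer: 2 3 5 0 1 4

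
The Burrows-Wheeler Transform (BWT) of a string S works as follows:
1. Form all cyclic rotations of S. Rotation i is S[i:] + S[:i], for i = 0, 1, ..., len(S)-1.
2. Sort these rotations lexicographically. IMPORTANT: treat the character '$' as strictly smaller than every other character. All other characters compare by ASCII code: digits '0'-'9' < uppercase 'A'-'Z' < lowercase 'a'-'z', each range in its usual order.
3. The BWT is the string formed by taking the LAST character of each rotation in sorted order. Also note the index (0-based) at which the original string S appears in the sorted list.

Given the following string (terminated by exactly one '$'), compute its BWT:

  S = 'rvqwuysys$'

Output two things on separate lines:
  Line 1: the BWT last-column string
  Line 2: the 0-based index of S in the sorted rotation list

All 10 rotations (rotation i = S[i:]+S[:i]):
  rot[0] = rvqwuysys$
  rot[1] = vqwuysys$r
  rot[2] = qwuysys$rv
  rot[3] = wuysys$rvq
  rot[4] = uysys$rvqw
  rot[5] = ysys$rvqwu
  rot[6] = sys$rvqwuy
  rot[7] = ys$rvqwuys
  rot[8] = s$rvqwuysy
  rot[9] = $rvqwuysys
Sorted (with $ < everything):
  sorted[0] = $rvqwuysys  (last char: 's')
  sorted[1] = qwuysys$rv  (last char: 'v')
  sorted[2] = rvqwuysys$  (last char: '$')
  sorted[3] = s$rvqwuysy  (last char: 'y')
  sorted[4] = sys$rvqwuy  (last char: 'y')
  sorted[5] = uysys$rvqw  (last char: 'w')
  sorted[6] = vqwuysys$r  (last char: 'r')
  sorted[7] = wuysys$rvq  (last char: 'q')
  sorted[8] = ys$rvqwuys  (last char: 's')
  sorted[9] = ysys$rvqwu  (last char: 'u')
Last column: sv$yywrqsu
Original string S is at sorted index 2

Answer: sv$yywrqsu
2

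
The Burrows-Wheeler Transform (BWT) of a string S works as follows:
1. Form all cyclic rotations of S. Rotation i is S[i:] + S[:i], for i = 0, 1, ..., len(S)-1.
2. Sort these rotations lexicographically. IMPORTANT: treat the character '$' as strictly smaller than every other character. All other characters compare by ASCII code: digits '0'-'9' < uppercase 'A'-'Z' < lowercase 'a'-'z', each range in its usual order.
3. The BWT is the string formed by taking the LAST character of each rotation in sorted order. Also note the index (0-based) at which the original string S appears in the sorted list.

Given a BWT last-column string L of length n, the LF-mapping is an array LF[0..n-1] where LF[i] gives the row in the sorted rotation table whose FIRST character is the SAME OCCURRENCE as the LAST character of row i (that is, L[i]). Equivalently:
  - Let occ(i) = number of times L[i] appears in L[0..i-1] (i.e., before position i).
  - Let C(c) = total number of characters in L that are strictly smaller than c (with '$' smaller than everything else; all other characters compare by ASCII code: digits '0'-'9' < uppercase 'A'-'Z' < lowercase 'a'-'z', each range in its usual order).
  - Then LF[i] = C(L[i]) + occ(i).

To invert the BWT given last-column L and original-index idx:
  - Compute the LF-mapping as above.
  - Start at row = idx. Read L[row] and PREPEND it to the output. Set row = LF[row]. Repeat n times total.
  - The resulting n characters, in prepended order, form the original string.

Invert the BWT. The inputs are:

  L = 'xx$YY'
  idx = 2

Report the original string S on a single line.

LF mapping: 3 4 0 1 2
Walk LF starting at row 2, prepending L[row]:
  step 1: row=2, L[2]='$', prepend. Next row=LF[2]=0
  step 2: row=0, L[0]='x', prepend. Next row=LF[0]=3
  step 3: row=3, L[3]='Y', prepend. Next row=LF[3]=1
  step 4: row=1, L[1]='x', prepend. Next row=LF[1]=4
  step 5: row=4, L[4]='Y', prepend. Next row=LF[4]=2
Reversed output: YxYx$

Answer: YxYx$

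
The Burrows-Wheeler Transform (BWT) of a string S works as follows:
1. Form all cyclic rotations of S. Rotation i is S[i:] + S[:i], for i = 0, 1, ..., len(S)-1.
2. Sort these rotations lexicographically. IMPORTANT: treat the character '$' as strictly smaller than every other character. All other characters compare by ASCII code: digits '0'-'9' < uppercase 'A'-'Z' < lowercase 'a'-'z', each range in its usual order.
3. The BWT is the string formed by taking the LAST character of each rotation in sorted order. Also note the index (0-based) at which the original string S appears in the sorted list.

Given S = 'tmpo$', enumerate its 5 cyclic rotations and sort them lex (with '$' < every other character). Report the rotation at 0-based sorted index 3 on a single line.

All 5 rotations (rotation i = S[i:]+S[:i]):
  rot[0] = tmpo$
  rot[1] = mpo$t
  rot[2] = po$tm
  rot[3] = o$tmp
  rot[4] = $tmpo
Sorted (with $ < everything):
  sorted[0] = $tmpo
  sorted[1] = mpo$t
  sorted[2] = o$tmp
  sorted[3] = po$tm
  sorted[4] = tmpo$
sorted[3] = po$tm

Answer: po$tm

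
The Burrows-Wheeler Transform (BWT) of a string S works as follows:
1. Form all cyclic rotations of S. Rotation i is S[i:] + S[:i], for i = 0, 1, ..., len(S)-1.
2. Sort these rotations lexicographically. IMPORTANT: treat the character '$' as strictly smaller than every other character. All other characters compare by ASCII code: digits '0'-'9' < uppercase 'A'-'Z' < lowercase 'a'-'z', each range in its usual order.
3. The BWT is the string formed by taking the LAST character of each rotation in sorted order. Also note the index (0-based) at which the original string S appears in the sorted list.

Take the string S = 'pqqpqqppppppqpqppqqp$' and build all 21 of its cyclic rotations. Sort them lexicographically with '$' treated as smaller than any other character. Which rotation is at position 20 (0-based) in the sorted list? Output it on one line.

All 21 rotations (rotation i = S[i:]+S[:i]):
  rot[0] = pqqpqqppppppqpqppqqp$
  rot[1] = qqpqqppppppqpqppqqp$p
  rot[2] = qpqqppppppqpqppqqp$pq
  rot[3] = pqqppppppqpqppqqp$pqq
  rot[4] = qqppppppqpqppqqp$pqqp
  rot[5] = qppppppqpqppqqp$pqqpq
  rot[6] = ppppppqpqppqqp$pqqpqq
  rot[7] = pppppqpqppqqp$pqqpqqp
  rot[8] = ppppqpqppqqp$pqqpqqpp
  rot[9] = pppqpqppqqp$pqqpqqppp
  rot[10] = ppqpqppqqp$pqqpqqpppp
  rot[11] = pqpqppqqp$pqqpqqppppp
  rot[12] = qpqppqqp$pqqpqqpppppp
  rot[13] = pqppqqp$pqqpqqppppppq
  rot[14] = qppqqp$pqqpqqppppppqp
  rot[15] = ppqqp$pqqpqqppppppqpq
  rot[16] = pqqp$pqqpqqppppppqpqp
  rot[17] = qqp$pqqpqqppppppqpqpp
  rot[18] = qp$pqqpqqppppppqpqppq
  rot[19] = p$pqqpqqppppppqpqppqq
  rot[20] = $pqqpqqppppppqpqppqqp
Sorted (with $ < everything):
  sorted[0] = $pqqpqqppppppqpqppqqp
  sorted[1] = p$pqqpqqppppppqpqppqq
  sorted[2] = ppppppqpqppqqp$pqqpqq
  sorted[3] = pppppqpqppqqp$pqqpqqp
  sorted[4] = ppppqpqppqqp$pqqpqqpp
  sorted[5] = pppqpqppqqp$pqqpqqppp
  sorted[6] = ppqpqppqqp$pqqpqqpppp
  sorted[7] = ppqqp$pqqpqqppppppqpq
  sorted[8] = pqppqqp$pqqpqqppppppq
  sorted[9] = pqpqppqqp$pqqpqqppppp
  sorted[10] = pqqp$pqqpqqppppppqpqp
  sorted[11] = pqqppppppqpqppqqp$pqq
  sorted[12] = pqqpqqppppppqpqppqqp$
  sorted[13] = qp$pqqpqqppppppqpqppq
  sorted[14] = qppppppqpqppqqp$pqqpq
  sorted[15] = qppqqp$pqqpqqppppppqp
  sorted[16] = qpqppqqp$pqqpqqpppppp
  sorted[17] = qpqqppppppqpqppqqp$pq
  sorted[18] = qqp$pqqpqqppppppqpqpp
  sorted[19] = qqppppppqpqppqqp$pqqp
  sorted[20] = qqpqqppppppqpqppqqp$p
sorted[20] = qqpqqppppppqpqppqqp$p

Answer: qqpqqppppppqpqppqqp$p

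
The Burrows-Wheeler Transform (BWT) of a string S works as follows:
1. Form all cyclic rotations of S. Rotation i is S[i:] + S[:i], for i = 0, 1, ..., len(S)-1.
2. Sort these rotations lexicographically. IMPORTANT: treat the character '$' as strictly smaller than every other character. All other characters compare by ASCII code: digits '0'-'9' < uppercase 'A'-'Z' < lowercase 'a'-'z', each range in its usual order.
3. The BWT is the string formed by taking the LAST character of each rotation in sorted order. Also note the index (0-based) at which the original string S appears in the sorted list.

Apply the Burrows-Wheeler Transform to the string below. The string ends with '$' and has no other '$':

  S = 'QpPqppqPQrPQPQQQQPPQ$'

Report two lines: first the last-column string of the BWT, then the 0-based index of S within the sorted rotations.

All 21 rotations (rotation i = S[i:]+S[:i]):
  rot[0] = QpPqppqPQrPQPQQQQPPQ$
  rot[1] = pPqppqPQrPQPQQQQPPQ$Q
  rot[2] = PqppqPQrPQPQQQQPPQ$Qp
  rot[3] = qppqPQrPQPQQQQPPQ$QpP
  rot[4] = ppqPQrPQPQQQQPPQ$QpPq
  rot[5] = pqPQrPQPQQQQPPQ$QpPqp
  rot[6] = qPQrPQPQQQQPPQ$QpPqpp
  rot[7] = PQrPQPQQQQPPQ$QpPqppq
  rot[8] = QrPQPQQQQPPQ$QpPqppqP
  rot[9] = rPQPQQQQPPQ$QpPqppqPQ
  rot[10] = PQPQQQQPPQ$QpPqppqPQr
  rot[11] = QPQQQQPPQ$QpPqppqPQrP
  rot[12] = PQQQQPPQ$QpPqppqPQrPQ
  rot[13] = QQQQPPQ$QpPqppqPQrPQP
  rot[14] = QQQPPQ$QpPqppqPQrPQPQ
  rot[15] = QQPPQ$QpPqppqPQrPQPQQ
  rot[16] = QPPQ$QpPqppqPQrPQPQQQ
  rot[17] = PPQ$QpPqppqPQrPQPQQQQ
  rot[18] = PQ$QpPqppqPQrPQPQQQQP
  rot[19] = Q$QpPqppqPQrPQPQQQQPP
  rot[20] = $QpPqppqPQrPQPQQQQPPQ
Sorted (with $ < everything):
  sorted[0] = $QpPqppqPQrPQPQQQQPPQ  (last char: 'Q')
  sorted[1] = PPQ$QpPqppqPQrPQPQQQQ  (last char: 'Q')
  sorted[2] = PQ$QpPqppqPQrPQPQQQQP  (last char: 'P')
  sorted[3] = PQPQQQQPPQ$QpPqppqPQr  (last char: 'r')
  sorted[4] = PQQQQPPQ$QpPqppqPQrPQ  (last char: 'Q')
  sorted[5] = PQrPQPQQQQPPQ$QpPqppq  (last char: 'q')
  sorted[6] = PqppqPQrPQPQQQQPPQ$Qp  (last char: 'p')
  sorted[7] = Q$QpPqppqPQrPQPQQQQPP  (last char: 'P')
  sorted[8] = QPPQ$QpPqppqPQrPQPQQQ  (last char: 'Q')
  sorted[9] = QPQQQQPPQ$QpPqppqPQrP  (last char: 'P')
  sorted[10] = QQPPQ$QpPqppqPQrPQPQQ  (last char: 'Q')
  sorted[11] = QQQPPQ$QpPqppqPQrPQPQ  (last char: 'Q')
  sorted[12] = QQQQPPQ$QpPqppqPQrPQP  (last char: 'P')
  sorted[13] = QpPqppqPQrPQPQQQQPPQ$  (last char: '$')
  sorted[14] = QrPQPQQQQPPQ$QpPqppqP  (last char: 'P')
  sorted[15] = pPqppqPQrPQPQQQQPPQ$Q  (last char: 'Q')
  sorted[16] = ppqPQrPQPQQQQPPQ$QpPq  (last char: 'q')
  sorted[17] = pqPQrPQPQQQQPPQ$QpPqp  (last char: 'p')
  sorted[18] = qPQrPQPQQQQPPQ$QpPqpp  (last char: 'p')
  sorted[19] = qppqPQrPQPQQQQPPQ$QpP  (last char: 'P')
  sorted[20] = rPQPQQQQPPQ$QpPqppqPQ  (last char: 'Q')
Last column: QQPrQqpPQPQQP$PQqppPQ
Original string S is at sorted index 13

Answer: QQPrQqpPQPQQP$PQqppPQ
13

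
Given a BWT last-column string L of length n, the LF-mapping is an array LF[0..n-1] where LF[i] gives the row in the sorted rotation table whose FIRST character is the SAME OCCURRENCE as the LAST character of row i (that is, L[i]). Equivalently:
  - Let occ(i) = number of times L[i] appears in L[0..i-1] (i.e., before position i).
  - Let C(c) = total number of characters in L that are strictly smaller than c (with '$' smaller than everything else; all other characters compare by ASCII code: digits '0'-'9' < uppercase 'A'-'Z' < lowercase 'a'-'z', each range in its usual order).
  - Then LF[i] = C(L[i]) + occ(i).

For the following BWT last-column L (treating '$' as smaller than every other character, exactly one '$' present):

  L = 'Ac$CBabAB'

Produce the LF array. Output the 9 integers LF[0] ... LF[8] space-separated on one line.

Answer: 1 8 0 5 3 6 7 2 4

Derivation:
Char counts: '$':1, 'A':2, 'B':2, 'C':1, 'a':1, 'b':1, 'c':1
C (first-col start): C('$')=0, C('A')=1, C('B')=3, C('C')=5, C('a')=6, C('b')=7, C('c')=8
L[0]='A': occ=0, LF[0]=C('A')+0=1+0=1
L[1]='c': occ=0, LF[1]=C('c')+0=8+0=8
L[2]='$': occ=0, LF[2]=C('$')+0=0+0=0
L[3]='C': occ=0, LF[3]=C('C')+0=5+0=5
L[4]='B': occ=0, LF[4]=C('B')+0=3+0=3
L[5]='a': occ=0, LF[5]=C('a')+0=6+0=6
L[6]='b': occ=0, LF[6]=C('b')+0=7+0=7
L[7]='A': occ=1, LF[7]=C('A')+1=1+1=2
L[8]='B': occ=1, LF[8]=C('B')+1=3+1=4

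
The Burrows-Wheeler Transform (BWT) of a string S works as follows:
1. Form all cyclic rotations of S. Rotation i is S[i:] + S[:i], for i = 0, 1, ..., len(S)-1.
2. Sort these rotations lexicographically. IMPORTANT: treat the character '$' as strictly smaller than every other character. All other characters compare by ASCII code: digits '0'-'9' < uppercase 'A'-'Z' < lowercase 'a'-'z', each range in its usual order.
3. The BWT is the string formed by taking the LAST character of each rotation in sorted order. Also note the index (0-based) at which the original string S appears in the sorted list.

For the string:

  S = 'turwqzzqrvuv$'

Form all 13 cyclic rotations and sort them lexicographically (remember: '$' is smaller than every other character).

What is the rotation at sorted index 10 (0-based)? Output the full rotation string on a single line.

Answer: wqzzqrvuv$tur

Derivation:
All 13 rotations (rotation i = S[i:]+S[:i]):
  rot[0] = turwqzzqrvuv$
  rot[1] = urwqzzqrvuv$t
  rot[2] = rwqzzqrvuv$tu
  rot[3] = wqzzqrvuv$tur
  rot[4] = qzzqrvuv$turw
  rot[5] = zzqrvuv$turwq
  rot[6] = zqrvuv$turwqz
  rot[7] = qrvuv$turwqzz
  rot[8] = rvuv$turwqzzq
  rot[9] = vuv$turwqzzqr
  rot[10] = uv$turwqzzqrv
  rot[11] = v$turwqzzqrvu
  rot[12] = $turwqzzqrvuv
Sorted (with $ < everything):
  sorted[0] = $turwqzzqrvuv
  sorted[1] = qrvuv$turwqzz
  sorted[2] = qzzqrvuv$turw
  sorted[3] = rvuv$turwqzzq
  sorted[4] = rwqzzqrvuv$tu
  sorted[5] = turwqzzqrvuv$
  sorted[6] = urwqzzqrvuv$t
  sorted[7] = uv$turwqzzqrv
  sorted[8] = v$turwqzzqrvu
  sorted[9] = vuv$turwqzzqr
  sorted[10] = wqzzqrvuv$tur
  sorted[11] = zqrvuv$turwqz
  sorted[12] = zzqrvuv$turwq
sorted[10] = wqzzqrvuv$tur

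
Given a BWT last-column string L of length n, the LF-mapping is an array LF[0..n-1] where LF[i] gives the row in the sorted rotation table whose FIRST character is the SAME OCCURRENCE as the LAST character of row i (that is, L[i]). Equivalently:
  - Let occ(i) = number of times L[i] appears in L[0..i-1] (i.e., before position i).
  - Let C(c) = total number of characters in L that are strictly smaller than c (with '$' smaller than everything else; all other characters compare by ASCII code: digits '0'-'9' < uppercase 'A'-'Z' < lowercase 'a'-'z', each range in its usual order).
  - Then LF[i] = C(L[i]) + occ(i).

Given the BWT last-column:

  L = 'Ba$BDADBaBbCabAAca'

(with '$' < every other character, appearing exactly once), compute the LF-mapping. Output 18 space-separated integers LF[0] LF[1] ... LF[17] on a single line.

Char counts: '$':1, 'A':3, 'B':4, 'C':1, 'D':2, 'a':4, 'b':2, 'c':1
C (first-col start): C('$')=0, C('A')=1, C('B')=4, C('C')=8, C('D')=9, C('a')=11, C('b')=15, C('c')=17
L[0]='B': occ=0, LF[0]=C('B')+0=4+0=4
L[1]='a': occ=0, LF[1]=C('a')+0=11+0=11
L[2]='$': occ=0, LF[2]=C('$')+0=0+0=0
L[3]='B': occ=1, LF[3]=C('B')+1=4+1=5
L[4]='D': occ=0, LF[4]=C('D')+0=9+0=9
L[5]='A': occ=0, LF[5]=C('A')+0=1+0=1
L[6]='D': occ=1, LF[6]=C('D')+1=9+1=10
L[7]='B': occ=2, LF[7]=C('B')+2=4+2=6
L[8]='a': occ=1, LF[8]=C('a')+1=11+1=12
L[9]='B': occ=3, LF[9]=C('B')+3=4+3=7
L[10]='b': occ=0, LF[10]=C('b')+0=15+0=15
L[11]='C': occ=0, LF[11]=C('C')+0=8+0=8
L[12]='a': occ=2, LF[12]=C('a')+2=11+2=13
L[13]='b': occ=1, LF[13]=C('b')+1=15+1=16
L[14]='A': occ=1, LF[14]=C('A')+1=1+1=2
L[15]='A': occ=2, LF[15]=C('A')+2=1+2=3
L[16]='c': occ=0, LF[16]=C('c')+0=17+0=17
L[17]='a': occ=3, LF[17]=C('a')+3=11+3=14

Answer: 4 11 0 5 9 1 10 6 12 7 15 8 13 16 2 3 17 14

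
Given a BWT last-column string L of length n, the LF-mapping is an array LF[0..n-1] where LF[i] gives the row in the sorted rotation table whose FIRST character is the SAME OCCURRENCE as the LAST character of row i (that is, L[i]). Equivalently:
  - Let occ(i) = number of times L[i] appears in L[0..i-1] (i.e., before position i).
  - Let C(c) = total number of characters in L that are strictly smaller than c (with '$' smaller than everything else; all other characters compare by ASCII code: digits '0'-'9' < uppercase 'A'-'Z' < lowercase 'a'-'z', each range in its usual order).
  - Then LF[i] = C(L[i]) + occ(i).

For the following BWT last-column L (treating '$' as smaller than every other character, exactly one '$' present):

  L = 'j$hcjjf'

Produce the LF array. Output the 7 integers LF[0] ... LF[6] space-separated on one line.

Char counts: '$':1, 'c':1, 'f':1, 'h':1, 'j':3
C (first-col start): C('$')=0, C('c')=1, C('f')=2, C('h')=3, C('j')=4
L[0]='j': occ=0, LF[0]=C('j')+0=4+0=4
L[1]='$': occ=0, LF[1]=C('$')+0=0+0=0
L[2]='h': occ=0, LF[2]=C('h')+0=3+0=3
L[3]='c': occ=0, LF[3]=C('c')+0=1+0=1
L[4]='j': occ=1, LF[4]=C('j')+1=4+1=5
L[5]='j': occ=2, LF[5]=C('j')+2=4+2=6
L[6]='f': occ=0, LF[6]=C('f')+0=2+0=2

Answer: 4 0 3 1 5 6 2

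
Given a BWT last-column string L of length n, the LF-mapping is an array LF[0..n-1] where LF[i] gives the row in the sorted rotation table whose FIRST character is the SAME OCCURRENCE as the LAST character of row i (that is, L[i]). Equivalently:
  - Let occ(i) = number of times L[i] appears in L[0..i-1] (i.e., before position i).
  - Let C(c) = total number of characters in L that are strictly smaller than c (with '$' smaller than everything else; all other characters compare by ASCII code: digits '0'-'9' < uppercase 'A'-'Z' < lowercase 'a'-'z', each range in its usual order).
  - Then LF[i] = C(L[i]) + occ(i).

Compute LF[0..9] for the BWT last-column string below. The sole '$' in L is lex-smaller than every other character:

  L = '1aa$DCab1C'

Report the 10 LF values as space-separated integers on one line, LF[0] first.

Char counts: '$':1, '1':2, 'C':2, 'D':1, 'a':3, 'b':1
C (first-col start): C('$')=0, C('1')=1, C('C')=3, C('D')=5, C('a')=6, C('b')=9
L[0]='1': occ=0, LF[0]=C('1')+0=1+0=1
L[1]='a': occ=0, LF[1]=C('a')+0=6+0=6
L[2]='a': occ=1, LF[2]=C('a')+1=6+1=7
L[3]='$': occ=0, LF[3]=C('$')+0=0+0=0
L[4]='D': occ=0, LF[4]=C('D')+0=5+0=5
L[5]='C': occ=0, LF[5]=C('C')+0=3+0=3
L[6]='a': occ=2, LF[6]=C('a')+2=6+2=8
L[7]='b': occ=0, LF[7]=C('b')+0=9+0=9
L[8]='1': occ=1, LF[8]=C('1')+1=1+1=2
L[9]='C': occ=1, LF[9]=C('C')+1=3+1=4

Answer: 1 6 7 0 5 3 8 9 2 4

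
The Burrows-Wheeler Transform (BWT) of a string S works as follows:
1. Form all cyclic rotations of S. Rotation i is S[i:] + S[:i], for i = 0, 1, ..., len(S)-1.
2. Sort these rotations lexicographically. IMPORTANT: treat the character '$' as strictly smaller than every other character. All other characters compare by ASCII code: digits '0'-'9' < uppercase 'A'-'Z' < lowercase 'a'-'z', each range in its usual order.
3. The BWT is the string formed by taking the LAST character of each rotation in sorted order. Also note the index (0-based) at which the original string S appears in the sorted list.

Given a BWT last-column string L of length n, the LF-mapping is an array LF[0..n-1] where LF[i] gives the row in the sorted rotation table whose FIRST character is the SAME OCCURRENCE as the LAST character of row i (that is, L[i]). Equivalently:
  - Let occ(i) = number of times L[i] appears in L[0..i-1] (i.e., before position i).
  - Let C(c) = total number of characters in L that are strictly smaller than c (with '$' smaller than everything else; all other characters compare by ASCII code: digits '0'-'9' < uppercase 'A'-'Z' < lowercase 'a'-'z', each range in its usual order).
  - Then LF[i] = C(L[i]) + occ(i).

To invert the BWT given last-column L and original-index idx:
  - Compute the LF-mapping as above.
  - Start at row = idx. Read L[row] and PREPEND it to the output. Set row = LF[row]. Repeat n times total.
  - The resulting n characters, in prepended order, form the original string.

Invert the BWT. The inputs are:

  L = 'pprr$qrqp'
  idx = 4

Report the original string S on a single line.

LF mapping: 1 2 6 7 0 4 8 5 3
Walk LF starting at row 4, prepending L[row]:
  step 1: row=4, L[4]='$', prepend. Next row=LF[4]=0
  step 2: row=0, L[0]='p', prepend. Next row=LF[0]=1
  step 3: row=1, L[1]='p', prepend. Next row=LF[1]=2
  step 4: row=2, L[2]='r', prepend. Next row=LF[2]=6
  step 5: row=6, L[6]='r', prepend. Next row=LF[6]=8
  step 6: row=8, L[8]='p', prepend. Next row=LF[8]=3
  step 7: row=3, L[3]='r', prepend. Next row=LF[3]=7
  step 8: row=7, L[7]='q', prepend. Next row=LF[7]=5
  step 9: row=5, L[5]='q', prepend. Next row=LF[5]=4
Reversed output: qqrprrpp$

Answer: qqrprrpp$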